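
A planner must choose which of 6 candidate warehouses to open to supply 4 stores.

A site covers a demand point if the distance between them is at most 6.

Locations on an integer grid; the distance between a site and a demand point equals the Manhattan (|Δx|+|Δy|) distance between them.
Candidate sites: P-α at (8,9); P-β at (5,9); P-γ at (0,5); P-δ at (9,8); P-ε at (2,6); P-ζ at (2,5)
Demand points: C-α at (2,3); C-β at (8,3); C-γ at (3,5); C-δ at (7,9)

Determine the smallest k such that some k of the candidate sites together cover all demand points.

2

Coverage sets (demand points within 6 of each site):
  P-α: {C-β, C-δ}
  P-β: {C-γ, C-δ}
  P-γ: {C-α, C-γ}
  P-δ: {C-β, C-δ}
  P-ε: {C-α, C-γ}
  P-ζ: {C-α, C-γ}
No single site covers all 4 demand points.
But {P-α, P-γ} covers everything, so the minimum is 2.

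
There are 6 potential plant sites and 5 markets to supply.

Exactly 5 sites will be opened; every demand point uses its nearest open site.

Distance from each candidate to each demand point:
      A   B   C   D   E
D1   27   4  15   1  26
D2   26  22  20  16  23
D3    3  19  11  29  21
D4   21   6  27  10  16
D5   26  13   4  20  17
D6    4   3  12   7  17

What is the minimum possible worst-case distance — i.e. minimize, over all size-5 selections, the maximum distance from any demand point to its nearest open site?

Open {D1, D2, D3, D4, D5}.
  Farthest demand point is E at distance 16 (to D4); all others are ≤ 16.
With {D1, D2, D3, D4, D6} the worst case is 16.
With {D1, D2, D4, D5, D6} the worst case is 16.
No size-5 selection achieves below 16.

16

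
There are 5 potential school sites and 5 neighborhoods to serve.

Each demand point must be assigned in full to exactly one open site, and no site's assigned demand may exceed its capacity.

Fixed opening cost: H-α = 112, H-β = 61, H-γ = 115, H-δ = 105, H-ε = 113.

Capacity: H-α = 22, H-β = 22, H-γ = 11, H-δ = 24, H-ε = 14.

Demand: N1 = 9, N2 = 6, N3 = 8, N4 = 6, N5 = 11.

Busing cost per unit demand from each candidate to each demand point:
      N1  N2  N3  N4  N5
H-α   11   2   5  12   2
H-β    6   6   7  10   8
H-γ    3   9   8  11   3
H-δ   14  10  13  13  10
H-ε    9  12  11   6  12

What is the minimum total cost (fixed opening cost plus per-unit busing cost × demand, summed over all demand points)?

Open {H-α, H-β}; cheapest assignment that respects the capacities:
  H-α (cap 22, load 19): N3, N5 — cost 8×5 + 11×2 = 62
  H-β (cap 22, load 21): N1, N2, N4 — cost 9×6 + 6×6 + 6×10 = 150
  Shipping 212, fixed 173 → total 385.
  Any other capacity-feasible assignment to {H-α, H-β} ships for at least 212.
Compare {H-α, H-β, H-γ}: its best feasible assignment gives total 465.
Compare {H-α, H-β, H-ε}: its best feasible assignment gives total 466.
Every other set of open sites that can feasibly serve all demand totals ≥ 465 even under its best assignment. Minimum: 385.

385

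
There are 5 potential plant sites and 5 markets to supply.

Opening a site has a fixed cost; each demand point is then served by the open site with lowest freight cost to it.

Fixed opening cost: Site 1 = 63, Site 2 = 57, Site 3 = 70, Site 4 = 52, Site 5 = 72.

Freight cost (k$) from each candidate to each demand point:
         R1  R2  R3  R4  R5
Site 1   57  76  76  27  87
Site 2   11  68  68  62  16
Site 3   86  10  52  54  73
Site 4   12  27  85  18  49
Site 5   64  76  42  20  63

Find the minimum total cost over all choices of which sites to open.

243

Open {Site 4}: assign each demand point to its cheapest open site.
  R1→Site 4 12, R2→Site 4 27, R3→Site 4 85, R4→Site 4 18, R5→Site 4 49
  freight cost 191, fixed 52 → total 243.
Compare {Site 2, Site 4}: freight cost 140 + fixed 109 = 249.
Compare {Site 3, Site 4}: freight cost 141 + fixed 122 = 263.
Compare {Site 2, Site 3}: freight cost 143 + fixed 127 = 270.
All other subsets cost ≥ 249. Minimum total cost: 243.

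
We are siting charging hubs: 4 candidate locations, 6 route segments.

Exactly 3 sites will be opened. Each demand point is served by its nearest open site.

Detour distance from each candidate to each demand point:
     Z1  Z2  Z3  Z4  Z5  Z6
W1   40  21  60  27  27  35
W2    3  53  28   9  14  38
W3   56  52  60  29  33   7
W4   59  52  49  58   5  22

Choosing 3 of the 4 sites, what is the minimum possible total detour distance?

Open {W1, W2, W3}.
  Z1→W2 3, Z2→W1 21, Z3→W2 28, Z4→W2 9, Z5→W2 14, Z6→W3 7  ⇒ total 82.
Compare {W1, W2, W4}: total 88.
Compare {W2, W3, W4}: total 104.
No size-3 selection does better; minimum is 82.

82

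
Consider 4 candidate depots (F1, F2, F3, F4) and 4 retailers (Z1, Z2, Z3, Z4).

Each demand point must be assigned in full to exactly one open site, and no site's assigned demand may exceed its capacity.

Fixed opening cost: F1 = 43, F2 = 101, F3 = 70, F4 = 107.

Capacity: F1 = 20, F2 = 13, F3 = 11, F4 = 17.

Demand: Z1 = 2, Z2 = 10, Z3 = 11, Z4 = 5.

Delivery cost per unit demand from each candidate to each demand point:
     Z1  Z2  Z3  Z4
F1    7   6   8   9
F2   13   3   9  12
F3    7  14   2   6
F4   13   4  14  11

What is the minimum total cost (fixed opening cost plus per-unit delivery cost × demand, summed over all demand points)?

Open {F1, F3}; cheapest assignment that respects the capacities:
  F1 (cap 20, load 17): Z1, Z2, Z4 — cost 2×7 + 10×6 + 5×9 = 119
  F3 (cap 11, load 11): Z3 — cost 11×2 = 22
  Shipping 141, fixed 113 → total 254.
  Any other capacity-feasible assignment to {F1, F3} ships for at least 141.
Compare {F3, F4}: its best feasible assignment gives total 320.
Compare {F1, F2}: its best feasible assignment gives total 321.
Every other set of open sites that can feasibly serve all demand totals ≥ 320 even under its best assignment. Minimum: 254.

254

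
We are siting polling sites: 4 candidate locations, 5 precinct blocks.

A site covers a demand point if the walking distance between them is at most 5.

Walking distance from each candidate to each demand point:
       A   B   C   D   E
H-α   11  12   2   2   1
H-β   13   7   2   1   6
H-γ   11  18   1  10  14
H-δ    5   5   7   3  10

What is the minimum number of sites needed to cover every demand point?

2

Coverage sets (demand points within 5 of each site):
  H-α: {C, D, E}
  H-β: {C, D}
  H-γ: {C}
  H-δ: {A, B, D}
No single site covers all 5 demand points.
But {H-α, H-δ} covers everything, so the minimum is 2.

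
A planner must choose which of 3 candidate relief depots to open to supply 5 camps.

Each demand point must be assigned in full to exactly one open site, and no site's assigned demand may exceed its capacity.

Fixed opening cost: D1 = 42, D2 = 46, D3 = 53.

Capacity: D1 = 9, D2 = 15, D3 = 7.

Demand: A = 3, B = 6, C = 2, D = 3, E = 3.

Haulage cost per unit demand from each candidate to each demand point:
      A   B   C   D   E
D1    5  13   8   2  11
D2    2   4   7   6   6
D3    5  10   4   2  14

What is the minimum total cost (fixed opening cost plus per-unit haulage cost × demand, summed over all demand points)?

156

Open {D1, D2}; cheapest assignment that respects the capacities:
  D1 (cap 9, load 3): D — cost 3×2 = 6
  D2 (cap 15, load 14): A, B, C, E — cost 3×2 + 6×4 + 2×7 + 3×6 = 62
  Shipping 68, fixed 88 → total 156.
  Any other capacity-feasible assignment to {D1, D2} ships for at least 68.
Compare {D2, D3}: its best feasible assignment gives total 161.
Compare {D1, D2, D3}: its best feasible assignment gives total 203.
Every other set of open sites that can feasibly serve all demand totals ≥ 161 even under its best assignment. Minimum: 156.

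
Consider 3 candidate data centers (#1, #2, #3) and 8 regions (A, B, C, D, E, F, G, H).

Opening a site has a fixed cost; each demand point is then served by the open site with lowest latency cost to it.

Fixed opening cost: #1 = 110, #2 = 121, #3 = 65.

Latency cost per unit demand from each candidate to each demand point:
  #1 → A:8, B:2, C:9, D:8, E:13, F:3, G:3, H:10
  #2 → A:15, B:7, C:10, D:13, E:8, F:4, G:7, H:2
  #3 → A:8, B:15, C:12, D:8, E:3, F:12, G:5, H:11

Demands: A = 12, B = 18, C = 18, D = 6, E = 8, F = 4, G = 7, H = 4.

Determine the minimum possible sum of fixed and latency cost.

Open {#1, #3}: assign each demand point to its cheapest open site.
  A→#1 12×8=96, B→#1 18×2=36, C→#1 18×9=162, D→#1 6×8=48, E→#3 8×3=24, F→#1 4×3=12, G→#1 7×3=21, H→#1 4×10=40
  latency cost 439, fixed 175 → total 614.
Compare {#1}: latency cost 519 + fixed 110 = 629.
Compare {#1, #2}: latency cost 447 + fixed 231 = 678.
Compare {#1, #2, #3}: latency cost 407 + fixed 296 = 703.
All other subsets cost ≥ 629. Minimum total cost: 614.

614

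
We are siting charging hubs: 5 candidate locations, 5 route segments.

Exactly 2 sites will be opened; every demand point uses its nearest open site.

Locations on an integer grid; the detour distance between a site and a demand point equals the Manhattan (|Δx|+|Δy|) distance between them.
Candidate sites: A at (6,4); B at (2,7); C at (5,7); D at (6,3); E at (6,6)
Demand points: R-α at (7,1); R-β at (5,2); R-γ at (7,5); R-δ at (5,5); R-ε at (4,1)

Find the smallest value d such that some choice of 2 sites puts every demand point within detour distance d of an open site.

Open {A, D}.
  Farthest demand point is R-ε at detour distance 4 (to D); all others are ≤ 4.
With {B, D} the worst case is 4.
With {C, D} the worst case is 4.
No size-2 selection achieves below 4.

4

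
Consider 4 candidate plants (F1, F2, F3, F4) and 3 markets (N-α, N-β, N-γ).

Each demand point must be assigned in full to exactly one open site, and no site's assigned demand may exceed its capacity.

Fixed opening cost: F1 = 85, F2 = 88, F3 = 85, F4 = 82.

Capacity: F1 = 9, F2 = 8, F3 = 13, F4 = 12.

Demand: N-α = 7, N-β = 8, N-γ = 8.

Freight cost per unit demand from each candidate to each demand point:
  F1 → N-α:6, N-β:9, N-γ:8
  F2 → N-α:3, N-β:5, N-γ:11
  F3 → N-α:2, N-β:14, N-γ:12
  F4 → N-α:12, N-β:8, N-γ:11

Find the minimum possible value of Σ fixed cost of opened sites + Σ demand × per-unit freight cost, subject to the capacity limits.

376

Open {F1, F2, F3}; cheapest assignment that respects the capacities:
  F1 (cap 9, load 8): N-γ — cost 8×8 = 64
  F2 (cap 8, load 8): N-β — cost 8×5 = 40
  F3 (cap 13, load 7): N-α — cost 7×2 = 14
  Shipping 118, fixed 258 → total 376.
  Any other capacity-feasible assignment to {F1, F2, F3} ships for at least 118.
Compare {F1, F3, F4}: its best feasible assignment gives total 394.
Compare {F2, F3, F4}: its best feasible assignment gives total 397.
Every other set of open sites that can feasibly serve all demand totals ≥ 394 even under its best assignment. Minimum: 376.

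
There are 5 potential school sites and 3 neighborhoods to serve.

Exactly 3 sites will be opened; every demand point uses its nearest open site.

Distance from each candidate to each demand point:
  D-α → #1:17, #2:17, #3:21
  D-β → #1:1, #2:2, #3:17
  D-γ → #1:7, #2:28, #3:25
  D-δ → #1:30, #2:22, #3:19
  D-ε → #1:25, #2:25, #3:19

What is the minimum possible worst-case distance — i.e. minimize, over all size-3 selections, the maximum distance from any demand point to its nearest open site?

Open {D-α, D-β, D-γ}.
  Farthest demand point is #3 at distance 17 (to D-β); all others are ≤ 17.
With {D-α, D-β, D-δ} the worst case is 17.
With {D-α, D-β, D-ε} the worst case is 17.
No size-3 selection achieves below 17.

17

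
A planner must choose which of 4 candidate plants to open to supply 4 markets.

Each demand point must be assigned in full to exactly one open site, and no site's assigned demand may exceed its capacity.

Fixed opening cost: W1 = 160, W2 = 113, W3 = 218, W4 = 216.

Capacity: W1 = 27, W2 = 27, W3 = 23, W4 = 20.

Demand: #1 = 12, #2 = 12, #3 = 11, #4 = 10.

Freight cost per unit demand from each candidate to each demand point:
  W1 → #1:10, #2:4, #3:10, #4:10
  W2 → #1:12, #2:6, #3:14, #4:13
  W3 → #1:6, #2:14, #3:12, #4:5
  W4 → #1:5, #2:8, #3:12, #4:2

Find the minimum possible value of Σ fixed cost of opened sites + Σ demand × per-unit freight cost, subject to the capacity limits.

Open {W1, W3}; cheapest assignment that respects the capacities:
  W1 (cap 27, load 23): #2, #3 — cost 12×4 + 11×10 = 158
  W3 (cap 23, load 22): #1, #4 — cost 12×6 + 10×5 = 122
  Shipping 280, fixed 378 → total 658.
  Any other capacity-feasible assignment to {W1, W3} ships for at least 280.
Compare {W2, W3}: its best feasible assignment gives total 679.
Compare {W1, W2}: its best feasible assignment gives total 699.
Every other set of open sites that can feasibly serve all demand totals ≥ 679 even under its best assignment. Minimum: 658.

658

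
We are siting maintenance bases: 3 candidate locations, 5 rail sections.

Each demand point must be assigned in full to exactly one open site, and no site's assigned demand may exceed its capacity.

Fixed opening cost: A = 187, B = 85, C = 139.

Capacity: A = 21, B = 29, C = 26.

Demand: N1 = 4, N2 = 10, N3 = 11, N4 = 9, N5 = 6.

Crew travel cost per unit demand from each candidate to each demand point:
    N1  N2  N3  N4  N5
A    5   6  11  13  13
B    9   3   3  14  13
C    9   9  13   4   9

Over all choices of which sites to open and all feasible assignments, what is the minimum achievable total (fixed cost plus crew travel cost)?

413

Open {B, C}; cheapest assignment that respects the capacities:
  B (cap 29, load 25): N1, N2, N3 — cost 4×9 + 10×3 + 11×3 = 99
  C (cap 26, load 15): N4, N5 — cost 9×4 + 6×9 = 90
  Shipping 189, fixed 224 → total 413.
  Any other capacity-feasible assignment to {B, C} ships for at least 189.
Compare {A, B}: its best feasible assignment gives total 550.
Compare {A, B, C}: its best feasible assignment gives total 584.
Every other set of open sites that can feasibly serve all demand totals ≥ 550 even under its best assignment. Minimum: 413.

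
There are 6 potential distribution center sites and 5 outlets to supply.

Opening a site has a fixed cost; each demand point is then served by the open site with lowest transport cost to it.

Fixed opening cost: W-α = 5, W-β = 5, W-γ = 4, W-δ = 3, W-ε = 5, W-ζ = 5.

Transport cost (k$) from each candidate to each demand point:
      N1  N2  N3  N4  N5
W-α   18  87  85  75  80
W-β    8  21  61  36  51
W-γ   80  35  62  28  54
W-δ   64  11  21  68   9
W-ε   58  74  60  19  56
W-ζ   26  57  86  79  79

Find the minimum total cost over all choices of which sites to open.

Open {W-β, W-δ, W-ε}: assign each demand point to its cheapest open site.
  N1→W-β 8, N2→W-δ 11, N3→W-δ 21, N4→W-ε 19, N5→W-δ 9
  transport cost 68, fixed 13 → total 81.
Compare {W-β, W-γ, W-δ, W-ε}: transport cost 68 + fixed 17 = 85.
Compare {W-α, W-β, W-δ, W-ε}: transport cost 68 + fixed 18 = 86.
Compare {W-β, W-δ, W-ε, W-ζ}: transport cost 68 + fixed 18 = 86.
All other subsets cost ≥ 85. Minimum total cost: 81.

81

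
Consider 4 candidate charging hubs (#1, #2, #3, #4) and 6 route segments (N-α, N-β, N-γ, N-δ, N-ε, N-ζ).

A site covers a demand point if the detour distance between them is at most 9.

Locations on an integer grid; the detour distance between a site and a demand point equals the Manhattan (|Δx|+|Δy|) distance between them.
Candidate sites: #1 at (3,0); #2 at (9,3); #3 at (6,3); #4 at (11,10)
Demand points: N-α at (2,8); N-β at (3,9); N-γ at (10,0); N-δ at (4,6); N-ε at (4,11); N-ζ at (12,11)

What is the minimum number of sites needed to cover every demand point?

2

Coverage sets (demand points within 9 of each site):
  #1: {N-α, N-β, N-γ, N-δ}
  #2: {N-γ, N-δ}
  #3: {N-α, N-β, N-γ, N-δ}
  #4: {N-β, N-ε, N-ζ}
No single site covers all 6 demand points.
But {#1, #4} covers everything, so the minimum is 2.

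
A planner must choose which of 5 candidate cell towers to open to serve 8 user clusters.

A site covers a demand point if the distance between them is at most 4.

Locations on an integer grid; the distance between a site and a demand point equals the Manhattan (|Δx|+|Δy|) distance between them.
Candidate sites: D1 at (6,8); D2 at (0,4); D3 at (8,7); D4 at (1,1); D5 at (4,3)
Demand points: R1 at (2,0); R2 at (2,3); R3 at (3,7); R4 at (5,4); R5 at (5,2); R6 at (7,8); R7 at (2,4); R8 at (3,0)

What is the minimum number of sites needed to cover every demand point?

3

Coverage sets (demand points within 4 of each site):
  D1: {R3, R6}
  D2: {R2, R7}
  D3: {R6}
  D4: {R1, R2, R7, R8}
  D5: {R2, R4, R5, R7, R8}
No 2 sites suffice: every size-2 union leaves at least one demand point uncovered.
But {D1, D4, D5} covers everything, so the minimum is 3.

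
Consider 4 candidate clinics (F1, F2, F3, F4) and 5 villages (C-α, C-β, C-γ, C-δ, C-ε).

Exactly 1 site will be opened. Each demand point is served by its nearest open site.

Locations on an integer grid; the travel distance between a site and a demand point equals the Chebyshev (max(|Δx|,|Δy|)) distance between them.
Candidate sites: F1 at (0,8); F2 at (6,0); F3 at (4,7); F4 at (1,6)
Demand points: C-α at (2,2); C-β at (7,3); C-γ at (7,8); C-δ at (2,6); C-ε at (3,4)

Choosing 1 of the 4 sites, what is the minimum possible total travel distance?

17

Open {F3}.
  C-α→F3 5, C-β→F3 4, C-γ→F3 3, C-δ→F3 2, C-ε→F3 3  ⇒ total 17.
Compare {F4}: total 19.
Compare {F2}: total 25.
No size-1 selection does better; minimum is 17.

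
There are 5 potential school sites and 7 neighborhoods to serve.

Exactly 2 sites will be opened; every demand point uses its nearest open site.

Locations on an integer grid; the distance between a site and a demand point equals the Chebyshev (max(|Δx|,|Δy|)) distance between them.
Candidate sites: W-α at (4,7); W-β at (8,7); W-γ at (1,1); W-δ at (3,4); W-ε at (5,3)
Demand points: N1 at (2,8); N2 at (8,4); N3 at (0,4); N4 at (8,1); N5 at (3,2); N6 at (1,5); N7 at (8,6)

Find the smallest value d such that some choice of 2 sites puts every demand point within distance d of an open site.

Open {W-α, W-ε}.
  Farthest demand point is N3 at distance 4 (to W-α); all others are ≤ 4.
With {W-δ, W-ε} the worst case is 4.
With {W-α, W-δ} the worst case is 5.
No size-2 selection achieves below 4.

4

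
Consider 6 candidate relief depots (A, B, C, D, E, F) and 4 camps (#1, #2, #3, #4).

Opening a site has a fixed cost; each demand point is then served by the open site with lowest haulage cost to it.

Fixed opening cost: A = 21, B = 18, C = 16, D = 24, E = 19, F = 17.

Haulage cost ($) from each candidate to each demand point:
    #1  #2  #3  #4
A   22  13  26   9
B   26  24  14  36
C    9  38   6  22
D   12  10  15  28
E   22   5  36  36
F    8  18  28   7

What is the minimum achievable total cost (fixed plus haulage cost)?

Open {C, F}: assign each demand point to its cheapest open site.
  #1→F 8, #2→F 18, #3→C 6, #4→F 7
  haulage cost 39, fixed 33 → total 72.
Compare {A, C}: haulage cost 37 + fixed 37 = 74.
Compare {C, E}: haulage cost 42 + fixed 35 = 77.
Compare {F}: haulage cost 61 + fixed 17 = 78.
All other subsets cost ≥ 74. Minimum total cost: 72.

72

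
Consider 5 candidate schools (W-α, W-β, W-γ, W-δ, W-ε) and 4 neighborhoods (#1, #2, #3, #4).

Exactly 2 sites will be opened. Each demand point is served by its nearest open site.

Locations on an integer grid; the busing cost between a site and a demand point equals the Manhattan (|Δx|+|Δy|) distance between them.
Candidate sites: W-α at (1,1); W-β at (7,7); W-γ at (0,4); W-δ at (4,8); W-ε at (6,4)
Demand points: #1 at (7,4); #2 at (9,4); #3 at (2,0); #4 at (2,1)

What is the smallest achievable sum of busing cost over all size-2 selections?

7

Open {W-α, W-ε}.
  #1→W-ε 1, #2→W-ε 3, #3→W-α 2, #4→W-α 1  ⇒ total 7.
Compare {W-α, W-β}: total 11.
Compare {W-γ, W-ε}: total 15.
No size-2 selection does better; minimum is 7.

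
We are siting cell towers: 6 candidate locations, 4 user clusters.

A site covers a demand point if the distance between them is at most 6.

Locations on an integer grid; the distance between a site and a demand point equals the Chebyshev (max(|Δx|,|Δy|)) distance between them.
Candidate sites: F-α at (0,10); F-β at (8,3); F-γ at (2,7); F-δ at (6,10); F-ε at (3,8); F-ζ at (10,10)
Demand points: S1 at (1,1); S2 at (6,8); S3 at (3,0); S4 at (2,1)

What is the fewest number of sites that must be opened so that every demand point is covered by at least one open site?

Coverage sets (demand points within 6 of each site):
  F-α: {S2}
  F-β: {S2, S3, S4}
  F-γ: {S1, S2, S4}
  F-δ: {S2}
  F-ε: {S2}
  F-ζ: {S2}
No single site covers all 4 demand points.
But {F-β, F-γ} covers everything, so the minimum is 2.

2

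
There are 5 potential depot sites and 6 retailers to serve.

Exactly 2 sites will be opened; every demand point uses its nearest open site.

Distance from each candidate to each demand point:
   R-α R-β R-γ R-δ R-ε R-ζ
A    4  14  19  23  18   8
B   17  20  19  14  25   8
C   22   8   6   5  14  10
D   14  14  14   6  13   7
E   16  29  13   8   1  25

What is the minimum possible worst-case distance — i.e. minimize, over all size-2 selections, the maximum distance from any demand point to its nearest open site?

Open {A, C}.
  Farthest demand point is R-ε at distance 14 (to C); all others are ≤ 14.
With {A, D} the worst case is 14.
With {A, E} the worst case is 14.
No size-2 selection achieves below 14.

14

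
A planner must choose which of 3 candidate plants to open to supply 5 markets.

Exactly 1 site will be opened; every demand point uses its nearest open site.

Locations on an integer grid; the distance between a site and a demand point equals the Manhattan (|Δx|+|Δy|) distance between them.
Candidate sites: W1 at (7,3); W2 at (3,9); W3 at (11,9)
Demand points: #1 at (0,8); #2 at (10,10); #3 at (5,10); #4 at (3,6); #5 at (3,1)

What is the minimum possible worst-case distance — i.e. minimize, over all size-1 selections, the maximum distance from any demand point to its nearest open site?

Open {W2}.
  Farthest demand point is #2 at distance 8 (to W2); all others are ≤ 8.
With {W1} the worst case is 12.
With {W3} the worst case is 16.
No size-1 selection achieves below 8.

8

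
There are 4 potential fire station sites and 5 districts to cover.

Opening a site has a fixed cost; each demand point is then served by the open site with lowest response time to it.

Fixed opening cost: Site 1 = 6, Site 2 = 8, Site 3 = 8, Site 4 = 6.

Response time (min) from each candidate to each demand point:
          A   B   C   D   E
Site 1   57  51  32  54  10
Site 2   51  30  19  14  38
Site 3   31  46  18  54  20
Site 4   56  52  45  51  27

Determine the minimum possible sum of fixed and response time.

Open {Site 1, Site 2, Site 3}: assign each demand point to its cheapest open site.
  A→Site 3 31, B→Site 2 30, C→Site 3 18, D→Site 2 14, E→Site 1 10
  response time 103, fixed 22 → total 125.
Compare {Site 2, Site 3}: response time 113 + fixed 16 = 129.
Compare {Site 1, Site 2, Site 3, Site 4}: response time 103 + fixed 28 = 131.
Compare {Site 2, Site 3, Site 4}: response time 113 + fixed 22 = 135.
All other subsets cost ≥ 129. Minimum total cost: 125.

125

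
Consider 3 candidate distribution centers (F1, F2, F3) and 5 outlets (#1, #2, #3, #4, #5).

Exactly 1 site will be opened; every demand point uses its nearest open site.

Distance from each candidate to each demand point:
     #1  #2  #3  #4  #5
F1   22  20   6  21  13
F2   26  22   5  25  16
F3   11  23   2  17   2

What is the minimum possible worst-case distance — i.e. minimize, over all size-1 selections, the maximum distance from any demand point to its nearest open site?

22

Open {F1}.
  Farthest demand point is #1 at distance 22 (to F1); all others are ≤ 22.
With {F3} the worst case is 23.
With {F2} the worst case is 26.
No size-1 selection achieves below 22.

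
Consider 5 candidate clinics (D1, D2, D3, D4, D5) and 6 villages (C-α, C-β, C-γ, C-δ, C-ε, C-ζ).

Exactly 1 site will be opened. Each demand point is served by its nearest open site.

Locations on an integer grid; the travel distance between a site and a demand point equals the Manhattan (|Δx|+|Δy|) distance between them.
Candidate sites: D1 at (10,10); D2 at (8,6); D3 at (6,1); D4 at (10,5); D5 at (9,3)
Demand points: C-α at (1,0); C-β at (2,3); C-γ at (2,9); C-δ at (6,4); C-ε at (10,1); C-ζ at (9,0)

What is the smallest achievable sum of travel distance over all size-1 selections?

35

Open {D3}.
  C-α→D3 6, C-β→D3 6, C-γ→D3 12, C-δ→D3 3, C-ε→D3 4, C-ζ→D3 4  ⇒ total 35.
Compare {D5}: total 41.
Compare {D2}: total 49.
No size-1 selection does better; minimum is 35.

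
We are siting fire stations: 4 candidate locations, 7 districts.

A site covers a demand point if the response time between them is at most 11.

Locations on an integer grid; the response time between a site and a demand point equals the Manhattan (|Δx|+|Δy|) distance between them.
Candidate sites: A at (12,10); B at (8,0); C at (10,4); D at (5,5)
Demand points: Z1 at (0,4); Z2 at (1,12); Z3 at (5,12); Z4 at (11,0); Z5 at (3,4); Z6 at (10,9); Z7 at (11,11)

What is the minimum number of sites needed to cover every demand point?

Coverage sets (demand points within 11 of each site):
  A: {Z3, Z4, Z6, Z7}
  B: {Z4, Z5, Z6}
  C: {Z1, Z4, Z5, Z6, Z7}
  D: {Z1, Z2, Z3, Z4, Z5, Z6}
No single site covers all 7 demand points.
But {A, D} covers everything, so the minimum is 2.

2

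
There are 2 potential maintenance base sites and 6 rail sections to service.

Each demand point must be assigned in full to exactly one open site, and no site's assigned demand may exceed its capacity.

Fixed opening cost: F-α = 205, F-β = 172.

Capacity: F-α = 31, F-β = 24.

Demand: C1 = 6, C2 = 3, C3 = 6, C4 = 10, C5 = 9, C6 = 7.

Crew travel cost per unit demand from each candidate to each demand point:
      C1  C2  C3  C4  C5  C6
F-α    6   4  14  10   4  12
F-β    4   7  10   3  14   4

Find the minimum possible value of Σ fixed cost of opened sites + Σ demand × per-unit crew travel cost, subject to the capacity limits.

Open {F-α, F-β}; cheapest assignment that respects the capacities:
  F-α (cap 31, load 18): C1, C2, C5 — cost 6×6 + 3×4 + 9×4 = 84
  F-β (cap 24, load 23): C3, C4, C6 — cost 6×10 + 10×3 + 7×4 = 118
  Shipping 202, fixed 377 → total 579.
  Any other capacity-feasible assignment to {F-α, F-β} ships for at least 202.
Total demand is 41 and no other set of sites has combined capacity ≥ 41, so {F-α, F-β} is the only feasible choice of open sites. Minimum: 579.

579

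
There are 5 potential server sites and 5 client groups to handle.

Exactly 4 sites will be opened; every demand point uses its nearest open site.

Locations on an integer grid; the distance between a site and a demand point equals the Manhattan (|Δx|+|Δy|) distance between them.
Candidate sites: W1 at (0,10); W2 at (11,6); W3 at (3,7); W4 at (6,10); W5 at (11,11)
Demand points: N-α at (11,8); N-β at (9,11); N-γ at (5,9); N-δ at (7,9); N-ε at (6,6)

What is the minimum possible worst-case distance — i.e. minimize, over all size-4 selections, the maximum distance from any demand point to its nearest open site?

Open {W1, W2, W3, W4}.
  Farthest demand point is N-β at distance 4 (to W4); all others are ≤ 4.
With {W1, W2, W4, W5} the worst case is 4.
With {W1, W3, W4, W5} the worst case is 4.
No size-4 selection achieves below 4.

4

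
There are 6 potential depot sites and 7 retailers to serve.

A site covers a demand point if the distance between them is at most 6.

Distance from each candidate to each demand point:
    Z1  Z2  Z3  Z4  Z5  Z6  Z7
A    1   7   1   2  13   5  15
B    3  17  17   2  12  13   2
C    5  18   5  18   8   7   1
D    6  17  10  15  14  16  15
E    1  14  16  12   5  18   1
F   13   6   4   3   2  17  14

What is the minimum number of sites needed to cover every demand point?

3

Coverage sets (demand points within 6 of each site):
  A: {Z1, Z3, Z4, Z6}
  B: {Z1, Z4, Z7}
  C: {Z1, Z3, Z7}
  D: {Z1}
  E: {Z1, Z5, Z7}
  F: {Z2, Z3, Z4, Z5}
No 2 sites suffice: every size-2 union leaves at least one demand point uncovered.
But {A, B, F} covers everything, so the minimum is 3.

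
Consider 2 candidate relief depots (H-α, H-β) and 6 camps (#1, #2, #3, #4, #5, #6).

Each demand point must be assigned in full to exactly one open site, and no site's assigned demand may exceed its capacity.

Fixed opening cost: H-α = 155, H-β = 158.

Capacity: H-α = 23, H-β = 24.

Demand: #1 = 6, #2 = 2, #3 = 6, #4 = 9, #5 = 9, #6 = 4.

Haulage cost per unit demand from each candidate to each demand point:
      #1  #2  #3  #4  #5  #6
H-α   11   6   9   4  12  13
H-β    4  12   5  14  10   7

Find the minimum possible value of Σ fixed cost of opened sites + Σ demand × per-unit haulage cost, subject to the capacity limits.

551

Open {H-α, H-β}; cheapest assignment that respects the capacities:
  H-α (cap 23, load 20): #2, #4, #5 — cost 2×6 + 9×4 + 9×12 = 156
  H-β (cap 24, load 16): #1, #3, #6 — cost 6×4 + 6×5 + 4×7 = 82
  Shipping 238, fixed 313 → total 551.
  Any other capacity-feasible assignment to {H-α, H-β} ships for at least 238.
Total demand is 36 and no other set of sites has combined capacity ≥ 36, so {H-α, H-β} is the only feasible choice of open sites. Minimum: 551.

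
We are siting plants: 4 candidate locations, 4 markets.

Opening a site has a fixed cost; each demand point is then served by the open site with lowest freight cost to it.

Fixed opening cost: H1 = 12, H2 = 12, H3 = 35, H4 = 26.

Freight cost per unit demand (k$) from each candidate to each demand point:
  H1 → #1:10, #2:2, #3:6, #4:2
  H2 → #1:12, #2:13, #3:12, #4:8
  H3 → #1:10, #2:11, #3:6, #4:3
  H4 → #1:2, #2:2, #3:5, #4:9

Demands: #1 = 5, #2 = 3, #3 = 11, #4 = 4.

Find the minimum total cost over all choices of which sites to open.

Open {H1, H4}: assign each demand point to its cheapest open site.
  #1→H4 5×2=10, #2→H1 3×2=6, #3→H4 11×5=55, #4→H1 4×2=8
  freight cost 79, fixed 38 → total 117.
Compare {H1, H2, H4}: freight cost 79 + fixed 50 = 129.
Compare {H4}: freight cost 107 + fixed 26 = 133.
Compare {H2, H4}: freight cost 103 + fixed 38 = 141.
All other subsets cost ≥ 129. Minimum total cost: 117.

117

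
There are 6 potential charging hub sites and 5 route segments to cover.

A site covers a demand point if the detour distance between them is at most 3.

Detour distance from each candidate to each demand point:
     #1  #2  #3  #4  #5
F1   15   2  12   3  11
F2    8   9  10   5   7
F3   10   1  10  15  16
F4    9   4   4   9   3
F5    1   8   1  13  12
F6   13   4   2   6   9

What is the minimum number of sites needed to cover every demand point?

3

Coverage sets (demand points within 3 of each site):
  F1: {#2, #4}
  F2: {}
  F3: {#2}
  F4: {#5}
  F5: {#1, #3}
  F6: {#3}
No 2 sites suffice: every size-2 union leaves at least one demand point uncovered.
But {F1, F4, F5} covers everything, so the minimum is 3.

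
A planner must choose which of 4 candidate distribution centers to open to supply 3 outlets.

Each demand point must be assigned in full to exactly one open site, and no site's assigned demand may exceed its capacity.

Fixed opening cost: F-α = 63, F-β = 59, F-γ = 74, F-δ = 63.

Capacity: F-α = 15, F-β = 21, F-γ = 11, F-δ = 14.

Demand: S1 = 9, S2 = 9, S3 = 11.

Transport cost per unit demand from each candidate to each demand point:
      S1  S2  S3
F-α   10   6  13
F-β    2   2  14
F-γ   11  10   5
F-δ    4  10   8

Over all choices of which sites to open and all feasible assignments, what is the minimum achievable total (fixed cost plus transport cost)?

Open {F-β, F-γ}; cheapest assignment that respects the capacities:
  F-β (cap 21, load 18): S1, S2 — cost 9×2 + 9×2 = 36
  F-γ (cap 11, load 11): S3 — cost 11×5 = 55
  Shipping 91, fixed 133 → total 224.
  Any other capacity-feasible assignment to {F-β, F-γ} ships for at least 91.
Compare {F-β, F-δ}: its best feasible assignment gives total 246.
Compare {F-α, F-β, F-γ}: its best feasible assignment gives total 287.
Every other set of open sites that can feasibly serve all demand totals ≥ 246 even under its best assignment. Minimum: 224.

224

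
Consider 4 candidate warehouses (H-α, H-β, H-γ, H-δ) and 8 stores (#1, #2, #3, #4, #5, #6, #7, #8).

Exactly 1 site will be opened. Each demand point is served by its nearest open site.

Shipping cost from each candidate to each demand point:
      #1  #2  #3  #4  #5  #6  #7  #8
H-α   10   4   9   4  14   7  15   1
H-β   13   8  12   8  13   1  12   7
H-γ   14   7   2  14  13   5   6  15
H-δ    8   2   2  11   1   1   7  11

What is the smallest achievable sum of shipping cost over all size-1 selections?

Open {H-δ}.
  #1→H-δ 8, #2→H-δ 2, #3→H-δ 2, #4→H-δ 11, #5→H-δ 1, #6→H-δ 1, #7→H-δ 7, #8→H-δ 11  ⇒ total 43.
Compare {H-α}: total 64.
Compare {H-β}: total 74.
No size-1 selection does better; minimum is 43.

43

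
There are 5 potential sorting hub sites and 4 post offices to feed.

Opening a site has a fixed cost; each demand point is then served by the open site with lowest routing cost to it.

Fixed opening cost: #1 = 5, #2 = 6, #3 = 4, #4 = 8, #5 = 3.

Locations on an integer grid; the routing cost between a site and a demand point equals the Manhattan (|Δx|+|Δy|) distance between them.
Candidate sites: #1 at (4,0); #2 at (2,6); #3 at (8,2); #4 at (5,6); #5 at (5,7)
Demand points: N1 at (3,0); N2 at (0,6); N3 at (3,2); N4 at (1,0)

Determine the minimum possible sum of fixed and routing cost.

20

Open {#1, #2}: assign each demand point to its cheapest open site.
  N1→#1 1, N2→#2 2, N3→#1 3, N4→#1 3
  routing cost 9, fixed 11 → total 20.
Compare {#1, #5}: routing cost 13 + fixed 8 = 21.
Compare {#1}: routing cost 17 + fixed 5 = 22.
Compare {#1, #2, #5}: routing cost 9 + fixed 14 = 23.
All other subsets cost ≥ 21. Minimum total cost: 20.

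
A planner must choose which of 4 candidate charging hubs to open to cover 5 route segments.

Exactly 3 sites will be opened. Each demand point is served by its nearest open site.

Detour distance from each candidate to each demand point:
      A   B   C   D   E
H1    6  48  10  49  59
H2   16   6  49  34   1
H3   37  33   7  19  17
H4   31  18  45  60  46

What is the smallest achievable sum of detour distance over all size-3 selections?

39

Open {H1, H2, H3}.
  A→H1 6, B→H2 6, C→H3 7, D→H3 19, E→H2 1  ⇒ total 39.
Compare {H2, H3, H4}: total 49.
Compare {H1, H2, H4}: total 57.
No size-3 selection does better; minimum is 39.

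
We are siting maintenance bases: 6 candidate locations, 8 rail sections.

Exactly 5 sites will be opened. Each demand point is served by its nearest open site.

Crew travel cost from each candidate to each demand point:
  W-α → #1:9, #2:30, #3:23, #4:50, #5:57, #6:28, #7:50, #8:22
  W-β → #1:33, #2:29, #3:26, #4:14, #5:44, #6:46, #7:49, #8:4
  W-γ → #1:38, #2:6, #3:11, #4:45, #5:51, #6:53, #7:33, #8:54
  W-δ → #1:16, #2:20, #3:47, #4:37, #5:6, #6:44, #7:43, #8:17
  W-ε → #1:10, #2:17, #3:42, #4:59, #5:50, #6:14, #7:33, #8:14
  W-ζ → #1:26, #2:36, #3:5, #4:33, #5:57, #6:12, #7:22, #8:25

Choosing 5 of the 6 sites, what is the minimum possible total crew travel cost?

Open {W-α, W-β, W-γ, W-δ, W-ζ}.
  #1→W-α 9, #2→W-γ 6, #3→W-ζ 5, #4→W-β 14, #5→W-δ 6, #6→W-ζ 12, #7→W-ζ 22, #8→W-β 4  ⇒ total 78.
Compare {W-β, W-γ, W-δ, W-ε, W-ζ}: total 79.
Compare {W-α, W-β, W-δ, W-ε, W-ζ}: total 89.
No size-5 selection does better; minimum is 78.

78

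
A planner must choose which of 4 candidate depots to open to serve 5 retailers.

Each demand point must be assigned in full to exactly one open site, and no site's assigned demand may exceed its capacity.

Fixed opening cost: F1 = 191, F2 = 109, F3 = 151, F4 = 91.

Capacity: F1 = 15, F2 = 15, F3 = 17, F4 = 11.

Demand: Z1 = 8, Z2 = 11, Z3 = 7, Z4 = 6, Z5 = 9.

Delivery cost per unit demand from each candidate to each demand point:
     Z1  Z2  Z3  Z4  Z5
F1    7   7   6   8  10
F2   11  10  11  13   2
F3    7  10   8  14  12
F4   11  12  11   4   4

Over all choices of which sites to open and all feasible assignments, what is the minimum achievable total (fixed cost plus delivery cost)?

691

Open {F2, F3, F4}; cheapest assignment that respects the capacities:
  F2 (cap 15, load 15): Z4, Z5 — cost 6×13 + 9×2 = 96
  F3 (cap 17, load 15): Z1, Z3 — cost 8×7 + 7×8 = 112
  F4 (cap 11, load 11): Z2 — cost 11×12 = 132
  Shipping 340, fixed 351 → total 691.
  Any other capacity-feasible assignment to {F2, F3, F4} ships for at least 340.
Compare {F1, F2, F4}: its best feasible assignment gives total 717.
Compare {F1, F2, F3}: its best feasible assignment gives total 736.
Every other set of open sites that can feasibly serve all demand totals ≥ 717 even under its best assignment. Minimum: 691.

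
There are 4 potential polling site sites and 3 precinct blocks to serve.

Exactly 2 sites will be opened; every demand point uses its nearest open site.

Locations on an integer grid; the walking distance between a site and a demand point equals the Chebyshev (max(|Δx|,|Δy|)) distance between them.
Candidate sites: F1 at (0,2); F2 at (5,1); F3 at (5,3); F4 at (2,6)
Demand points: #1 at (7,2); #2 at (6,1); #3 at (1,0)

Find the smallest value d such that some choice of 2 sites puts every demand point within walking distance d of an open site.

2

Open {F1, F2}.
  Farthest demand point is #1 at walking distance 2 (to F2); all others are ≤ 2.
With {F1, F3} the worst case is 2.
With {F2, F3} the worst case is 4.
No size-2 selection achieves below 2.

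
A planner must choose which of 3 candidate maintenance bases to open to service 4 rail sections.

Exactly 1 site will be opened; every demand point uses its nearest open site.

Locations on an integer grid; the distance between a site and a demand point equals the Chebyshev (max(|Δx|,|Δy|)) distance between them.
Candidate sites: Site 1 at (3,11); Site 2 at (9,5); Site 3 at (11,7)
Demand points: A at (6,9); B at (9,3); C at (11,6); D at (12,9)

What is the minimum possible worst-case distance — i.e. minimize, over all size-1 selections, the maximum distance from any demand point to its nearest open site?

Open {Site 2}.
  Farthest demand point is A at distance 4 (to Site 2); all others are ≤ 4.
With {Site 3} the worst case is 5.
With {Site 1} the worst case is 9.
No size-1 selection achieves below 4.

4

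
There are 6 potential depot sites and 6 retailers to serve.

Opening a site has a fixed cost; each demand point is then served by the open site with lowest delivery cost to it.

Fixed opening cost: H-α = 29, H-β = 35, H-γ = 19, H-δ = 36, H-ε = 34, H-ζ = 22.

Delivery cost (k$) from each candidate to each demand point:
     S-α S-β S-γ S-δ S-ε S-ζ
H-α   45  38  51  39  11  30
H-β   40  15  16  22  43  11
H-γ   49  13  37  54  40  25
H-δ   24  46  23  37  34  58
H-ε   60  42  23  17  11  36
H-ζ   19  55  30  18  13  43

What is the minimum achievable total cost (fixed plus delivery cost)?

Open {H-β, H-ζ}: assign each demand point to its cheapest open site.
  S-α→H-ζ 19, S-β→H-β 15, S-γ→H-β 16, S-δ→H-ζ 18, S-ε→H-ζ 13, S-ζ→H-β 11
  delivery cost 92, fixed 57 → total 149.
Compare {H-γ, H-ζ}: delivery cost 118 + fixed 41 = 159.
Compare {H-β, H-γ, H-ζ}: delivery cost 90 + fixed 76 = 166.
Compare {H-α, H-β, H-ζ}: delivery cost 90 + fixed 86 = 176.
All other subsets cost ≥ 159. Minimum total cost: 149.

149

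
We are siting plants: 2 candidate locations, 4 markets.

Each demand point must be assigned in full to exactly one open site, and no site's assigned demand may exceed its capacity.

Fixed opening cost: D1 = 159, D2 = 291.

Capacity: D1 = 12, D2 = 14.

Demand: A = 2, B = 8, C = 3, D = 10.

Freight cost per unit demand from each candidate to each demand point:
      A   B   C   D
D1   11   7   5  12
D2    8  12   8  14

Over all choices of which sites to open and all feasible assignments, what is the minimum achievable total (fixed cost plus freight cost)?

677

Open {D1, D2}; cheapest assignment that respects the capacities:
  D1 (cap 12, load 11): B, C — cost 8×7 + 3×5 = 71
  D2 (cap 14, load 12): A, D — cost 2×8 + 10×14 = 156
  Shipping 227, fixed 450 → total 677.
  Any other capacity-feasible assignment to {D1, D2} ships for at least 227.
Total demand is 23 and no other set of sites has combined capacity ≥ 23, so {D1, D2} is the only feasible choice of open sites. Minimum: 677.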